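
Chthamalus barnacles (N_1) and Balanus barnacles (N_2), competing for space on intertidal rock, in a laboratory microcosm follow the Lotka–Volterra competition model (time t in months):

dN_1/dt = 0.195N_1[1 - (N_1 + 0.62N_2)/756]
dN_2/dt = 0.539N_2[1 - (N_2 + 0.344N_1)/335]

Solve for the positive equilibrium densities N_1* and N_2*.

Setting both brackets to zero gives the nullclines N_1 + 0.62N_2 = 756 and 0.344N_1 + N_2 = 335.
Substituting N_2 = 335 - 0.344N_1 into the first: N_1(1 - 0.62·0.344) = 756 - 0.62·335.
So N_1* = 548/0.787 = 697, and then N_2* = 335 - 0.344·697 = 95.3.

N_1* ≈ 697, N_2* ≈ 95.3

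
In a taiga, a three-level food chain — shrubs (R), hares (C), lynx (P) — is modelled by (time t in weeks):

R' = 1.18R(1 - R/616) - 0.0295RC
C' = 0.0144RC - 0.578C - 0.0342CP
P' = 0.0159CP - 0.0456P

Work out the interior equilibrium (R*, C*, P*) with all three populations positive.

R* ≈ 572, C* ≈ 2.87, P* ≈ 224

From dP/dt = 0: 0.0159C* = 0.0456, so C* = 2.87.
From dR/dt = 0: 1.18(1 - R*/616) = 0.0295·2.87, giving R* = 616·(1 - 0.0717) = 572.
From dC/dt = 0: 0.0144·572 - 0.578 = 0.0342P*, so P* = 7.66/0.0342 = 224.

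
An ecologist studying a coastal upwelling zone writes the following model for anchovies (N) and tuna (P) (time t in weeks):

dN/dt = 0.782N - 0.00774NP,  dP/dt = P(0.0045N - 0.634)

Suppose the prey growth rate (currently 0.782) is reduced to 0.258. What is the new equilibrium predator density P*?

At the interior fixed point, setting dN/dt = 0 with N > 0 fixes P* = (prey growth rate)/(NP coefficient) — independent of the other coefficients.
With the change, P* = 0.258/0.00774 = 33.3; it falls from 101.

P* ≈ 33.3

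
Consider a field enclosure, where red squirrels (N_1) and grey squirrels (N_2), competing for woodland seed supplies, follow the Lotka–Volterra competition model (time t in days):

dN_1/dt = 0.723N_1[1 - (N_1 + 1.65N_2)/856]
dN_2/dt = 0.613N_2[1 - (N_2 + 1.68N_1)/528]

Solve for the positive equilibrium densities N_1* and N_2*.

N_1* ≈ 8.58, N_2* ≈ 514

Setting both brackets to zero gives the nullclines N_1 + 1.65N_2 = 856 and 1.68N_1 + N_2 = 528.
Substituting N_2 = 528 - 1.68N_1 into the first: N_1(1 - 1.65·1.68) = 856 - 1.65·528.
So N_1* = -15.2/-1.77 = 8.58, and then N_2* = 528 - 1.68·8.58 = 514.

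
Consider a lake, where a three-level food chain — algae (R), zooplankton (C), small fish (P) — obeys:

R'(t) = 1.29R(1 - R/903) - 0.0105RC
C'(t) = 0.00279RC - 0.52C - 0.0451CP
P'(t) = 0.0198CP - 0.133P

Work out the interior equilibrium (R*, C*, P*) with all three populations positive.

From dP/dt = 0: 0.0198C* = 0.133, so C* = 6.72.
From dR/dt = 0: 1.29(1 - R*/903) = 0.0105·6.72, giving R* = 903·(1 - 0.0547) = 854.
From dC/dt = 0: 0.00279·854 - 0.52 = 0.0451P*, so P* = 1.86/0.0451 = 41.3.

R* ≈ 854, C* ≈ 6.72, P* ≈ 41.3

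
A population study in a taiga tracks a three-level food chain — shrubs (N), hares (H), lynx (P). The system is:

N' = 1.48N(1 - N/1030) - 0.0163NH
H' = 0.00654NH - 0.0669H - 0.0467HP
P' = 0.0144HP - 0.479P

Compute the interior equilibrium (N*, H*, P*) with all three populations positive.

From dP/dt = 0: 0.0144H* = 0.479, so H* = 33.3.
From dN/dt = 0: 1.48(1 - N*/1030) = 0.0163·33.3, giving N* = 1030·(1 - 0.366) = 653.
From dH/dt = 0: 0.00654·653 - 0.0669 = 0.0467P*, so P* = 4.2/0.0467 = 90.

N* ≈ 653, H* ≈ 33.3, P* ≈ 90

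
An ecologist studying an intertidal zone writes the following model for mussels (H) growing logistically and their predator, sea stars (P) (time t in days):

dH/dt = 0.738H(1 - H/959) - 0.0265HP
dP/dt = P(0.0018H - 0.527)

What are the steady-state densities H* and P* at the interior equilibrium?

From dP/dt = 0 with P > 0: 0.0018H* = 0.527, so H* = 293.
Substitute into dH/dt = 0: 0.738(1 - 293/959) = 0.0265P*.
The bracket is 0.695, giving P* = 0.513/0.0265 = 19.3.

H* ≈ 293, P* ≈ 19.3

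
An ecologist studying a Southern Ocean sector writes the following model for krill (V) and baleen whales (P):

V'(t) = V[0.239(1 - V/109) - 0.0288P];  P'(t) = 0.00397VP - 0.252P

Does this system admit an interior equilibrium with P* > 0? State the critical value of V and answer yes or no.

Threshold V = 63.5; K > 63.5, so yes, the predator persists.

The predator equation gives dP/dt > 0 only when V > 0.252/0.00397 = 63.5.
Without the predator, V → K = 109. Since 109 > 63.5, the predator can invade and persist.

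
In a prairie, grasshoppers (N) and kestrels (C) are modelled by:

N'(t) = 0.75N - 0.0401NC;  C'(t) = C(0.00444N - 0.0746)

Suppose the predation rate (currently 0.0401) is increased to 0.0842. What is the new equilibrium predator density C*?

C* ≈ 8.91

At the interior fixed point, setting dN/dt = 0 with N > 0 fixes C* = (prey growth rate)/(NC coefficient) — independent of the other coefficients.
With the change, C* = 0.75/0.0842 = 8.91; it falls from 18.7.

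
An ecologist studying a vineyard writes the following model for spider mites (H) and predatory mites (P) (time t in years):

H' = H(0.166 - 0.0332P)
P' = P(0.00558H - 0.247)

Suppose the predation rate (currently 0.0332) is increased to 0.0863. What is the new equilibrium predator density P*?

P* ≈ 1.92

At the interior fixed point, setting dH/dt = 0 with H > 0 fixes P* = (prey growth rate)/(HP coefficient) — independent of the other coefficients.
With the change, P* = 0.166/0.0863 = 1.92; it falls from 5.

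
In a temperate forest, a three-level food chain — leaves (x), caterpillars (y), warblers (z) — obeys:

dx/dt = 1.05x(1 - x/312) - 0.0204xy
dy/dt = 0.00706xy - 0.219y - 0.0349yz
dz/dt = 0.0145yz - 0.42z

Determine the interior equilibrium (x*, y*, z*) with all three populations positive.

x* ≈ 136, y* ≈ 29, z* ≈ 21.3

From dz/dt = 0: 0.0145y* = 0.42, so y* = 29.
From dx/dt = 0: 1.05(1 - x*/312) = 0.0204·29, giving x* = 312·(1 - 0.563) = 136.
From dy/dt = 0: 0.00706·136 - 0.219 = 0.0349z*, so z* = 0.744/0.0349 = 21.3.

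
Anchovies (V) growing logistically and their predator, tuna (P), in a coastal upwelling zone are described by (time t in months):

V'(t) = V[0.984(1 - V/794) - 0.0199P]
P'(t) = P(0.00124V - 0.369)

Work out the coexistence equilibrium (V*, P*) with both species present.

V* ≈ 298, P* ≈ 30.9

From dP/dt = 0 with P > 0: 0.00124V* = 0.369, so V* = 298.
Substitute into dV/dt = 0: 0.984(1 - 298/794) = 0.0199P*.
The bracket is 0.625, giving P* = 0.615/0.0199 = 30.9.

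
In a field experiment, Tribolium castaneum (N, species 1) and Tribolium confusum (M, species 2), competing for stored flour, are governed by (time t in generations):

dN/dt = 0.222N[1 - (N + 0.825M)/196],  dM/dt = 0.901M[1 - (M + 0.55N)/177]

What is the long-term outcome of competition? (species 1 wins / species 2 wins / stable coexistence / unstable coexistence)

stable coexistence

Compare the nullcline intercepts: K1/α12 = 196/0.825 = 238 > K2 = 177; K2/α21 = 177/0.55 = 322 > K1 = 196.
Since both inequalities hold, each species can invade when rare, so the interior equilibrium is stable.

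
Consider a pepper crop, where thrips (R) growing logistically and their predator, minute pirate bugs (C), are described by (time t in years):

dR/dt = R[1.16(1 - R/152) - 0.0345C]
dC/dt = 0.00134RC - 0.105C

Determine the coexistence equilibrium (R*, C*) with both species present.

From dC/dt = 0 with C > 0: 0.00134R* = 0.105, so R* = 78.4.
Substitute into dR/dt = 0: 1.16(1 - 78.4/152) = 0.0345C*.
The bracket is 0.484, giving C* = 0.562/0.0345 = 16.3.

R* ≈ 78.4, C* ≈ 16.3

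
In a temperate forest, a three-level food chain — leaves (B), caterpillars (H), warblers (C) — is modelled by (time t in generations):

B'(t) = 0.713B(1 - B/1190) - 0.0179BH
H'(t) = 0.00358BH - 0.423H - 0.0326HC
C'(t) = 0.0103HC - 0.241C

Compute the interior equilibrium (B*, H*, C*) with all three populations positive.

B* ≈ 491, H* ≈ 23.4, C* ≈ 40.9

From dC/dt = 0: 0.0103H* = 0.241, so H* = 23.4.
From dB/dt = 0: 0.713(1 - B*/1190) = 0.0179·23.4, giving B* = 1190·(1 - 0.587) = 491.
From dH/dt = 0: 0.00358·491 - 0.423 = 0.0326C*, so C* = 1.33/0.0326 = 40.9.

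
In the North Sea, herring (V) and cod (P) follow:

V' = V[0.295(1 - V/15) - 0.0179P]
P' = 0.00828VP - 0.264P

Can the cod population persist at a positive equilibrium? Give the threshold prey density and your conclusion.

The predator equation gives dP/dt > 0 only when V > 0.264/0.00828 = 31.9.
Without the predator, V → K = 15. Since 15 < 31.9, the predator cannot invade.

Threshold V = 31.9; K < 31.9, so no, the predator goes extinct.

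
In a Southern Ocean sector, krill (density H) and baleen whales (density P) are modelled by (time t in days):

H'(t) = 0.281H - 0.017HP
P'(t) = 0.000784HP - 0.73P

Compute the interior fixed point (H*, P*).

H* ≈ 931, P* ≈ 16.5

Set dP/dt = 0 with P > 0: 0.000784H - 0.73 = 0, so H* = 0.73/0.000784 = 931.
Set dH/dt = 0 with H > 0: 0.281 - 0.017P = 0, so P* = 0.281/0.017 = 16.5.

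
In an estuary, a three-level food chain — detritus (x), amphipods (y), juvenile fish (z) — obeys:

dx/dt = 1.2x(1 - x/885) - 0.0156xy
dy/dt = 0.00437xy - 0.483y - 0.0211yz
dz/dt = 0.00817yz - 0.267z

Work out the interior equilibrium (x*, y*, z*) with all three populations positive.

From dz/dt = 0: 0.00817y* = 0.267, so y* = 32.7.
From dx/dt = 0: 1.2(1 - x*/885) = 0.0156·32.7, giving x* = 885·(1 - 0.425) = 509.
From dy/dt = 0: 0.00437·509 - 0.483 = 0.0211z*, so z* = 1.74/0.0211 = 82.5.

x* ≈ 509, y* ≈ 32.7, z* ≈ 82.5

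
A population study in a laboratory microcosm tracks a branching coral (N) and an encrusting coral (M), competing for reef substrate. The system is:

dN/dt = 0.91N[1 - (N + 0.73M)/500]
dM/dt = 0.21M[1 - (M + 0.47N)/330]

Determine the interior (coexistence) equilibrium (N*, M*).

N* ≈ 394, M* ≈ 145

Setting both brackets to zero gives the nullclines N + 0.73M = 500 and 0.47N + M = 330.
Substituting M = 330 - 0.47N into the first: N(1 - 0.73·0.47) = 500 - 0.73·330.
So N* = 259/0.657 = 394, and then M* = 330 - 0.47·394 = 145.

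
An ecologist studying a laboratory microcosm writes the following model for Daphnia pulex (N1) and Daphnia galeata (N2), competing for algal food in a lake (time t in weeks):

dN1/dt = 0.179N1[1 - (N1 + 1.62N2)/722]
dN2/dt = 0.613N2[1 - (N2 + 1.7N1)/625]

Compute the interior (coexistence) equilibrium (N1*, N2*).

N1* ≈ 166, N2* ≈ 343

Setting both brackets to zero gives the nullclines N1 + 1.62N2 = 722 and 1.7N1 + N2 = 625.
Substituting N2 = 625 - 1.7N1 into the first: N1(1 - 1.62·1.7) = 722 - 1.62·625.
So N1* = -291/-1.75 = 166, and then N2* = 625 - 1.7·166 = 343.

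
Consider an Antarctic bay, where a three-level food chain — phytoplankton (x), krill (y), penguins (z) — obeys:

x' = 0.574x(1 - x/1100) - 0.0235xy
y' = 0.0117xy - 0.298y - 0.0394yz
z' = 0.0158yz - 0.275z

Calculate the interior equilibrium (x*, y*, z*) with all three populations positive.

x* ≈ 316, y* ≈ 17.4, z* ≈ 86.3

From dz/dt = 0: 0.0158y* = 0.275, so y* = 17.4.
From dx/dt = 0: 0.574(1 - x*/1100) = 0.0235·17.4, giving x* = 1100·(1 - 0.713) = 316.
From dy/dt = 0: 0.0117·316 - 0.298 = 0.0394z*, so z* = 3.4/0.0394 = 86.3.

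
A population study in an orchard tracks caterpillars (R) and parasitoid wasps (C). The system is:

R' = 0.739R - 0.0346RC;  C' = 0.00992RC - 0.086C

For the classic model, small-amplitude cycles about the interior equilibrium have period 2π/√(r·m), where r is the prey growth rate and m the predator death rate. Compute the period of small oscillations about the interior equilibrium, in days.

T ≈ 24.9 days

Here r = 0.739 and m = 0.086, so r·m = 0.0636.
ω = √0.0636 = 0.252 per day, hence T = 2π/ω ≈ 24.9 days.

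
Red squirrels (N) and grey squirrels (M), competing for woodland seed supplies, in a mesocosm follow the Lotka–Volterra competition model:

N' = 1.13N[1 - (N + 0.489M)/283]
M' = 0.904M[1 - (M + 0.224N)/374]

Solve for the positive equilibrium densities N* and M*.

N* ≈ 112, M* ≈ 349

Setting both brackets to zero gives the nullclines N + 0.489M = 283 and 0.224N + M = 374.
Substituting M = 374 - 0.224N into the first: N(1 - 0.489·0.224) = 283 - 0.489·374.
So N* = 100/0.89 = 112, and then M* = 374 - 0.224·112 = 349.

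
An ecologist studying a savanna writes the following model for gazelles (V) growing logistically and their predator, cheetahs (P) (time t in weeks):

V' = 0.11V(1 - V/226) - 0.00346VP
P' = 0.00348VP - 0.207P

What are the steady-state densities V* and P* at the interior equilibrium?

From dP/dt = 0 with P > 0: 0.00348V* = 0.207, so V* = 59.5.
Substitute into dV/dt = 0: 0.11(1 - 59.5/226) = 0.00346P*.
The bracket is 0.737, giving P* = 0.081/0.00346 = 23.4.

V* ≈ 59.5, P* ≈ 23.4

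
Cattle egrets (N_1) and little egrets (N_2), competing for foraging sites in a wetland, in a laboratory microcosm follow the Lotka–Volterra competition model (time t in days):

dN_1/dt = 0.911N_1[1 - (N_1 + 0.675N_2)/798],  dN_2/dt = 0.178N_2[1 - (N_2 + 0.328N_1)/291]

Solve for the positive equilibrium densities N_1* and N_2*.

Setting both brackets to zero gives the nullclines N_1 + 0.675N_2 = 798 and 0.328N_1 + N_2 = 291.
Substituting N_2 = 291 - 0.328N_1 into the first: N_1(1 - 0.675·0.328) = 798 - 0.675·291.
So N_1* = 602/0.779 = 773, and then N_2* = 291 - 0.328·773 = 37.6.

N_1* ≈ 773, N_2* ≈ 37.6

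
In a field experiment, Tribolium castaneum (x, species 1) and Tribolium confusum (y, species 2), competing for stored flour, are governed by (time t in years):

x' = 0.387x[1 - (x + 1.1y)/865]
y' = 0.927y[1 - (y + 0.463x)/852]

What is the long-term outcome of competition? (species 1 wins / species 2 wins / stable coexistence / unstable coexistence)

species 2 excludes species 1

Compare the nullcline intercepts: K1/α12 = 865/1.1 = 786 < K2 = 852; K2/α21 = 852/0.463 = 1840 > K1 = 865.
Since the inequalities point opposite ways, species 2 can invade but species 1 cannot.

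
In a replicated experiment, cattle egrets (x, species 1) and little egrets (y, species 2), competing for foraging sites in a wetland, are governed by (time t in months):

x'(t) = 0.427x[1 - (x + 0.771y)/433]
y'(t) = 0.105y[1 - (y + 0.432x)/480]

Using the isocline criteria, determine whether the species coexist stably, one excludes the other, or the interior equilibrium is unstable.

Compare the nullcline intercepts: K1/α12 = 433/0.771 = 562 > K2 = 480; K2/α21 = 480/0.432 = 1110 > K1 = 433.
Since both inequalities hold, each species can invade when rare, so the interior equilibrium is stable.

stable coexistence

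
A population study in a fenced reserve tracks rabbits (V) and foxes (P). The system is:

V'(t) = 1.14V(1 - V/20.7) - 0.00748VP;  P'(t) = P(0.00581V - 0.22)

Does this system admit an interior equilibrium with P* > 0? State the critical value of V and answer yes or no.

Threshold V = 37.9; K < 37.9, so no, the predator goes extinct.

The predator equation gives dP/dt > 0 only when V > 0.22/0.00581 = 37.9.
Without the predator, V → K = 20.7. Since 20.7 < 37.9, the predator cannot invade.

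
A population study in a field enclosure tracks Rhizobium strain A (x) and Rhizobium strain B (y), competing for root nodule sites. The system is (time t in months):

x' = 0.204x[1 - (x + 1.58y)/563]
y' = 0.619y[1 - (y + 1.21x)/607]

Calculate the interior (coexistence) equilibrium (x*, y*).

Setting both brackets to zero gives the nullclines x + 1.58y = 563 and 1.21x + y = 607.
Substituting y = 607 - 1.21x into the first: x(1 - 1.58·1.21) = 563 - 1.58·607.
So x* = -396/-0.912 = 434, and then y* = 607 - 1.21·434 = 81.4.

x* ≈ 434, y* ≈ 81.4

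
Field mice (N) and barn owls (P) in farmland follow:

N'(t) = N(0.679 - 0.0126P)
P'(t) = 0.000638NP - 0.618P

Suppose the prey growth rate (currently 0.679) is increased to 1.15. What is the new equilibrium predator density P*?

At the interior fixed point, setting dN/dt = 0 with N > 0 fixes P* = (prey growth rate)/(NP coefficient) — independent of the other coefficients.
With the change, P* = 1.15/0.0126 = 91.3; it rises from 53.9.

P* ≈ 91.3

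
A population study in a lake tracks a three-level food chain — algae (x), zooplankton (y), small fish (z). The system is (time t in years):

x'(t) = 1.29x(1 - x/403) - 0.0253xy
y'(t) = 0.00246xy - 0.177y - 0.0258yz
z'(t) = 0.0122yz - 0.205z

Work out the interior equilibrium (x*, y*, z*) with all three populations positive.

x* ≈ 270, y* ≈ 16.8, z* ≈ 18.9

From dz/dt = 0: 0.0122y* = 0.205, so y* = 16.8.
From dx/dt = 0: 1.29(1 - x*/403) = 0.0253·16.8, giving x* = 403·(1 - 0.33) = 270.
From dy/dt = 0: 0.00246·270 - 0.177 = 0.0258z*, so z* = 0.488/0.0258 = 18.9.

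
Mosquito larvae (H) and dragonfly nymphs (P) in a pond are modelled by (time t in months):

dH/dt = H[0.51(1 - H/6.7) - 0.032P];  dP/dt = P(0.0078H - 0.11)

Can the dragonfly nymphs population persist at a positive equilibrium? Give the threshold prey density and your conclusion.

Threshold H = 14.1; K < 14.1, so no, the predator goes extinct.

The predator equation gives dP/dt > 0 only when H > 0.11/0.0078 = 14.1.
Without the predator, H → K = 6.7. Since 6.7 < 14.1, the predator cannot invade.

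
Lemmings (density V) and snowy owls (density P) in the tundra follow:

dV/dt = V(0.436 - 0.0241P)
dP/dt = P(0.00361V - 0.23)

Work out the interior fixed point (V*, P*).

Set dP/dt = 0 with P > 0: 0.00361V - 0.23 = 0, so V* = 0.23/0.00361 = 63.7.
Set dV/dt = 0 with V > 0: 0.436 - 0.0241P = 0, so P* = 0.436/0.0241 = 18.1.

V* ≈ 63.7, P* ≈ 18.1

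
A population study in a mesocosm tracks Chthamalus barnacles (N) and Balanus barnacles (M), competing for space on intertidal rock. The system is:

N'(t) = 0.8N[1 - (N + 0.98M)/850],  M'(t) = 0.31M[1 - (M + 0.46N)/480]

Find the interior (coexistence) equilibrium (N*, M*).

N* ≈ 691, M* ≈ 162

Setting both brackets to zero gives the nullclines N + 0.98M = 850 and 0.46N + M = 480.
Substituting M = 480 - 0.46N into the first: N(1 - 0.98·0.46) = 850 - 0.98·480.
So N* = 380/0.549 = 691, and then M* = 480 - 0.46·691 = 162.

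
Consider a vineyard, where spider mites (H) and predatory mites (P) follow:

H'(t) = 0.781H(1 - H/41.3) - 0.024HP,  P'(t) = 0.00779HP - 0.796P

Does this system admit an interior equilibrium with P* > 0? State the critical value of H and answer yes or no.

The predator equation gives dP/dt > 0 only when H > 0.796/0.00779 = 102.
Without the predator, H → K = 41.3. Since 41.3 < 102, the predator cannot invade.

Threshold H = 102; K < 102, so no, the predator goes extinct.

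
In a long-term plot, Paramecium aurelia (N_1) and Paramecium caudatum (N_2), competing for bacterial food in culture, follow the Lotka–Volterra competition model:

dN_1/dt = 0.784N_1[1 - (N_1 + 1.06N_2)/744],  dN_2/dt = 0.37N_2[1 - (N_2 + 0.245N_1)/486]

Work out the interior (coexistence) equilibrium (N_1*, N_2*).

N_1* ≈ 309, N_2* ≈ 410

Setting both brackets to zero gives the nullclines N_1 + 1.06N_2 = 744 and 0.245N_1 + N_2 = 486.
Substituting N_2 = 486 - 0.245N_1 into the first: N_1(1 - 1.06·0.245) = 744 - 1.06·486.
So N_1* = 229/0.74 = 309, and then N_2* = 486 - 0.245·309 = 410.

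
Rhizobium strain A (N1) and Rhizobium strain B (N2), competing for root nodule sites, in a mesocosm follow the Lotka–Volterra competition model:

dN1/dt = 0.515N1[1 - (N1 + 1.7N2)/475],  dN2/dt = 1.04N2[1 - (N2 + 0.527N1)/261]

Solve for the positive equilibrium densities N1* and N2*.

Setting both brackets to zero gives the nullclines N1 + 1.7N2 = 475 and 0.527N1 + N2 = 261.
Substituting N2 = 261 - 0.527N1 into the first: N1(1 - 1.7·0.527) = 475 - 1.7·261.
So N1* = 31.3/0.104 = 301, and then N2* = 261 - 0.527·301 = 103.

N1* ≈ 301, N2* ≈ 103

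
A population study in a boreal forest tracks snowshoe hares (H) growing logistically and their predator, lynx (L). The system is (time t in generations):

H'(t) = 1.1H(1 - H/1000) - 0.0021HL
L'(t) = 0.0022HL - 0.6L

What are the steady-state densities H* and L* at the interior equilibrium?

H* ≈ 273, L* ≈ 381

From dL/dt = 0 with L > 0: 0.0022H* = 0.6, so H* = 273.
Substitute into dH/dt = 0: 1.1(1 - 273/1000) = 0.0021L*.
The bracket is 0.727, giving L* = 0.8/0.0021 = 381.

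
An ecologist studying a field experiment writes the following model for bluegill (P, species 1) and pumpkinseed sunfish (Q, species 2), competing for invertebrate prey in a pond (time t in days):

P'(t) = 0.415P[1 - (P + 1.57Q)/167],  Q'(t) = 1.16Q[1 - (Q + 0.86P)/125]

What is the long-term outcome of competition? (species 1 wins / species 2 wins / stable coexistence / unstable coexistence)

unstable coexistence (outcome depends on initial conditions)

Compare the nullcline intercepts: K1/α12 = 167/1.57 = 106 < K2 = 125; K2/α21 = 125/0.86 = 145 < K1 = 167.
Since both are reversed, neither can invade when rare; the interior point is a saddle.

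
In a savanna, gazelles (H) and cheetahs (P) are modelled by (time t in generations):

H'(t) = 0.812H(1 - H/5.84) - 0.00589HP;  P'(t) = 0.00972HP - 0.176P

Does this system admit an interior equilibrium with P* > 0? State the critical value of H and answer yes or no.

Threshold H = 18.1; K < 18.1, so no, the predator goes extinct.

The predator equation gives dP/dt > 0 only when H > 0.176/0.00972 = 18.1.
Without the predator, H → K = 5.84. Since 5.84 < 18.1, the predator cannot invade.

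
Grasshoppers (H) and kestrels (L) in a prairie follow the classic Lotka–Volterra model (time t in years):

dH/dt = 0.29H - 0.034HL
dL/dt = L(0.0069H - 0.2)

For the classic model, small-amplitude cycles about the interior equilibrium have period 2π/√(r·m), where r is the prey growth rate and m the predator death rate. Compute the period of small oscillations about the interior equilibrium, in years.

Here r = 0.29 and m = 0.2, so r·m = 0.058.
ω = √0.058 = 0.241 per year, hence T = 2π/ω ≈ 26.1 years.

T ≈ 26.1 years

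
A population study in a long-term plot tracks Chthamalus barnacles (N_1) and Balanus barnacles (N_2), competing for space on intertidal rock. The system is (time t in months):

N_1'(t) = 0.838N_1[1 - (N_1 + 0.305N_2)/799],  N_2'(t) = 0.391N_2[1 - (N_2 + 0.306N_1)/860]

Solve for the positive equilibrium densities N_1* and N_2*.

N_1* ≈ 592, N_2* ≈ 679

Setting both brackets to zero gives the nullclines N_1 + 0.305N_2 = 799 and 0.306N_1 + N_2 = 860.
Substituting N_2 = 860 - 0.306N_1 into the first: N_1(1 - 0.305·0.306) = 799 - 0.305·860.
So N_1* = 537/0.907 = 592, and then N_2* = 860 - 0.306·592 = 679.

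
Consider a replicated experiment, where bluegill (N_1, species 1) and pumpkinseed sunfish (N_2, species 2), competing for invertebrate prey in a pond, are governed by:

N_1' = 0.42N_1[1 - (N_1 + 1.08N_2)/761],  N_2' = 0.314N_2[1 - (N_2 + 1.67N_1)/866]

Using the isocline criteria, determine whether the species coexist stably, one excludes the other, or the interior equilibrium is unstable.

unstable coexistence (outcome depends on initial conditions)

Compare the nullcline intercepts: K1/α12 = 761/1.08 = 705 < K2 = 866; K2/α21 = 866/1.67 = 519 < K1 = 761.
Since both are reversed, neither can invade when rare; the interior point is a saddle.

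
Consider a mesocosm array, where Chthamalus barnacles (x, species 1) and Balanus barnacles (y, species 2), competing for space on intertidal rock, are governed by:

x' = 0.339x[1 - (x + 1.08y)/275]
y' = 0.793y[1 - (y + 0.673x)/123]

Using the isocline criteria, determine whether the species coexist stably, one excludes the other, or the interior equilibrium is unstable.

Compare the nullcline intercepts: K1/α12 = 275/1.08 = 255 > K2 = 123; K2/α21 = 123/0.673 = 183 < K1 = 275.
Since the inequalities point opposite ways, species 1 can invade but species 2 cannot.

species 1 excludes species 2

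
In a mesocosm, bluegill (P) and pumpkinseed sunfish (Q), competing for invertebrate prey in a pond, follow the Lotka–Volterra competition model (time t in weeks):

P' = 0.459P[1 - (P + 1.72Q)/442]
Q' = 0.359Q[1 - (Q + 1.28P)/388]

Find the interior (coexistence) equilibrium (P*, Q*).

P* ≈ 188, Q* ≈ 148

Setting both brackets to zero gives the nullclines P + 1.72Q = 442 and 1.28P + Q = 388.
Substituting Q = 388 - 1.28P into the first: P(1 - 1.72·1.28) = 442 - 1.72·388.
So P* = -225/-1.2 = 188, and then Q* = 388 - 1.28·188 = 148.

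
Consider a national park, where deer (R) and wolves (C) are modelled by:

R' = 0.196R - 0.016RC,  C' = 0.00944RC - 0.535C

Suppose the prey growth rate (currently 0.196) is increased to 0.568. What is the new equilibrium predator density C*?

At the interior fixed point, setting dR/dt = 0 with R > 0 fixes C* = (prey growth rate)/(RC coefficient) — independent of the other coefficients.
With the change, C* = 0.568/0.016 = 35.5; it rises from 12.2.

C* ≈ 35.5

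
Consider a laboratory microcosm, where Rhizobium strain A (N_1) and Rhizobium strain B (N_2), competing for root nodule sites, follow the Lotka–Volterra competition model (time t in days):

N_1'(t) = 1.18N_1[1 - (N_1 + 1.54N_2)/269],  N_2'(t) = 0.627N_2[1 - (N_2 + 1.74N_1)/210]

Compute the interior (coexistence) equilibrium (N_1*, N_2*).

Setting both brackets to zero gives the nullclines N_1 + 1.54N_2 = 269 and 1.74N_1 + N_2 = 210.
Substituting N_2 = 210 - 1.74N_1 into the first: N_1(1 - 1.54·1.74) = 269 - 1.54·210.
So N_1* = -54.4/-1.68 = 32.4, and then N_2* = 210 - 1.74·32.4 = 154.

N_1* ≈ 32.4, N_2* ≈ 154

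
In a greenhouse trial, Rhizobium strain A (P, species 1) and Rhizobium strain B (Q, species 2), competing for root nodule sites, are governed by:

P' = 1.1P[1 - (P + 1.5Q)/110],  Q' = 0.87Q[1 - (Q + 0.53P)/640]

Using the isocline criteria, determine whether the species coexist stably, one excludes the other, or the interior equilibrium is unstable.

species 2 excludes species 1

Compare the nullcline intercepts: K1/α12 = 110/1.5 = 73.3 < K2 = 640; K2/α21 = 640/0.53 = 1210 > K1 = 110.
Since the inequalities point opposite ways, species 2 can invade but species 1 cannot.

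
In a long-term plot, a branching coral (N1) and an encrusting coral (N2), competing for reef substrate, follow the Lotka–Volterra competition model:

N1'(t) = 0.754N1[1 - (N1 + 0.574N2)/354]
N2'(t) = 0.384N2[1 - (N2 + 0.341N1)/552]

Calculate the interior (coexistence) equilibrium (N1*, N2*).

Setting both brackets to zero gives the nullclines N1 + 0.574N2 = 354 and 0.341N1 + N2 = 552.
Substituting N2 = 552 - 0.341N1 into the first: N1(1 - 0.574·0.341) = 354 - 0.574·552.
So N1* = 37.2/0.804 = 46.2, and then N2* = 552 - 0.341·46.2 = 536.

N1* ≈ 46.2, N2* ≈ 536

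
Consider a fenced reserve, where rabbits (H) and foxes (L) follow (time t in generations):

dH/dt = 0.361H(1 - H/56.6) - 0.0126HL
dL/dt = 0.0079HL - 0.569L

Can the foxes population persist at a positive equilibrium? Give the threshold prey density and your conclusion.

The predator equation gives dL/dt > 0 only when H > 0.569/0.0079 = 72.
Without the predator, H → K = 56.6. Since 56.6 < 72, the predator cannot invade.

Threshold H = 72; K < 72, so no, the predator goes extinct.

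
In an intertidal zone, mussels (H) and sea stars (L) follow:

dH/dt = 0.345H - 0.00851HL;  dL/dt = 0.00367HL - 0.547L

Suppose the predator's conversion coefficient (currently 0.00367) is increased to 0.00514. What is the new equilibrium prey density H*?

At the interior fixed point, setting dL/dt = 0 with L > 0 fixes H* = (predator death rate)/(HL coefficient) — independent of the other coefficients.
With the change, H* = 0.547/0.00514 = 106; it falls from 149.

H* ≈ 106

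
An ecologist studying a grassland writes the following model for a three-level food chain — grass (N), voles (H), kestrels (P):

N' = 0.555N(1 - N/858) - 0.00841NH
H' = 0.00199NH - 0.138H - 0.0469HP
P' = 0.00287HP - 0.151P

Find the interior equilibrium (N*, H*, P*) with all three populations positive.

From dP/dt = 0: 0.00287H* = 0.151, so H* = 52.6.
From dN/dt = 0: 0.555(1 - N*/858) = 0.00841·52.6, giving N* = 858·(1 - 0.797) = 174.
From dH/dt = 0: 0.00199·174 - 0.138 = 0.0469P*, so P* = 0.208/0.0469 = 4.44.

N* ≈ 174, H* ≈ 52.6, P* ≈ 4.44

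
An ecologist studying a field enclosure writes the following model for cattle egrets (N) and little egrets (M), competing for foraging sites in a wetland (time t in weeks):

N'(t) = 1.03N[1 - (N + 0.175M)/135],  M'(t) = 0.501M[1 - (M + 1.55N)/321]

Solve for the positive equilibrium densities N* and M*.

Setting both brackets to zero gives the nullclines N + 0.175M = 135 and 1.55N + M = 321.
Substituting M = 321 - 1.55N into the first: N(1 - 0.175·1.55) = 135 - 0.175·321.
So N* = 78.8/0.729 = 108, and then M* = 321 - 1.55·108 = 153.

N* ≈ 108, M* ≈ 153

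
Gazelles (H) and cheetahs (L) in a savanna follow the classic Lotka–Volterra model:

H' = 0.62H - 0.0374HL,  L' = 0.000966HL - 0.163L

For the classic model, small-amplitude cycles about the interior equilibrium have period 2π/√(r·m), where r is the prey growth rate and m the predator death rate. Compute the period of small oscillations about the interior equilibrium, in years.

T ≈ 19.8 years

Here r = 0.62 and m = 0.163, so r·m = 0.101.
ω = √0.101 = 0.318 per year, hence T = 2π/ω ≈ 19.8 years.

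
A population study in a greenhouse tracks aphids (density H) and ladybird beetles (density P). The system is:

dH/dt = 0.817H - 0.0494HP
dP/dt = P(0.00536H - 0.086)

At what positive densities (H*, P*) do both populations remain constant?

Set dP/dt = 0 with P > 0: 0.00536H - 0.086 = 0, so H* = 0.086/0.00536 = 16.
Set dH/dt = 0 with H > 0: 0.817 - 0.0494P = 0, so P* = 0.817/0.0494 = 16.5.

H* ≈ 16, P* ≈ 16.5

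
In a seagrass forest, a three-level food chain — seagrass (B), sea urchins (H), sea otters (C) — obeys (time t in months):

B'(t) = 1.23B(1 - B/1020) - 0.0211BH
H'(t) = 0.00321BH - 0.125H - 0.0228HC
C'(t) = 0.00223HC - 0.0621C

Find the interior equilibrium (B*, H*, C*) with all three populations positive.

B* ≈ 533, H* ≈ 27.8, C* ≈ 69.5

From dC/dt = 0: 0.00223H* = 0.0621, so H* = 27.8.
From dB/dt = 0: 1.23(1 - B*/1020) = 0.0211·27.8, giving B* = 1020·(1 - 0.478) = 533.
From dH/dt = 0: 0.00321·533 - 0.125 = 0.0228C*, so C* = 1.59/0.0228 = 69.5.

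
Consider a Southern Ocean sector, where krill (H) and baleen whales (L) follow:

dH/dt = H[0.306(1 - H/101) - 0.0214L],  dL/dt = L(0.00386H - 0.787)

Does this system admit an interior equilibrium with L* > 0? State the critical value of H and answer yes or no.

Threshold H = 204; K < 204, so no, the predator goes extinct.

The predator equation gives dL/dt > 0 only when H > 0.787/0.00386 = 204.
Without the predator, H → K = 101. Since 101 < 204, the predator cannot invade.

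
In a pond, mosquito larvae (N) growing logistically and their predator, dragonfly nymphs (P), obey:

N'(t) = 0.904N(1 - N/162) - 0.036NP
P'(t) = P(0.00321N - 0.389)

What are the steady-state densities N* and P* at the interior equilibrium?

From dP/dt = 0 with P > 0: 0.00321N* = 0.389, so N* = 121.
Substitute into dN/dt = 0: 0.904(1 - 121/162) = 0.036P*.
The bracket is 0.252, giving P* = 0.228/0.036 = 6.33.

N* ≈ 121, P* ≈ 6.33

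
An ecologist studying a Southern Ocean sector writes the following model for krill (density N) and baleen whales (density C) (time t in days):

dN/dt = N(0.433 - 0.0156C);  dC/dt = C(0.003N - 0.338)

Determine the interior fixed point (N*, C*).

Set dC/dt = 0 with C > 0: 0.003N - 0.338 = 0, so N* = 0.338/0.003 = 113.
Set dN/dt = 0 with N > 0: 0.433 - 0.0156C = 0, so C* = 0.433/0.0156 = 27.8.

N* ≈ 113, C* ≈ 27.8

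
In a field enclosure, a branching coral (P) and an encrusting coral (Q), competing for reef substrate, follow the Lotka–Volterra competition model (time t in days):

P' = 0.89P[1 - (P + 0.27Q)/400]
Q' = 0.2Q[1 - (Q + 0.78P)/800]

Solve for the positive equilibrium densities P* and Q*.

Setting both brackets to zero gives the nullclines P + 0.27Q = 400 and 0.78P + Q = 800.
Substituting Q = 800 - 0.78P into the first: P(1 - 0.27·0.78) = 400 - 0.27·800.
So P* = 184/0.789 = 233, and then Q* = 800 - 0.78·233 = 618.

P* ≈ 233, Q* ≈ 618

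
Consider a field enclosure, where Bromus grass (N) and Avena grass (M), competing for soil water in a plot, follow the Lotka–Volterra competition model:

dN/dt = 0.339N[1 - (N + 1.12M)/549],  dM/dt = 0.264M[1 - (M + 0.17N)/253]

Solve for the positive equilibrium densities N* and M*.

N* ≈ 328, M* ≈ 197

Setting both brackets to zero gives the nullclines N + 1.12M = 549 and 0.17N + M = 253.
Substituting M = 253 - 0.17N into the first: N(1 - 1.12·0.17) = 549 - 1.12·253.
So N* = 266/0.81 = 328, and then M* = 253 - 0.17·328 = 197.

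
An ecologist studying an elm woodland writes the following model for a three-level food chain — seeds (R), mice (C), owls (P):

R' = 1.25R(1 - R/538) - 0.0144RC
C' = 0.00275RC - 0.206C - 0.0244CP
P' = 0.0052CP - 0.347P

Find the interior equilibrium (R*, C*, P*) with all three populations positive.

R* ≈ 124, C* ≈ 66.7, P* ≈ 5.58

From dP/dt = 0: 0.0052C* = 0.347, so C* = 66.7.
From dR/dt = 0: 1.25(1 - R*/538) = 0.0144·66.7, giving R* = 538·(1 - 0.769) = 124.
From dC/dt = 0: 0.00275·124 - 0.206 = 0.0244P*, so P* = 0.136/0.0244 = 5.58.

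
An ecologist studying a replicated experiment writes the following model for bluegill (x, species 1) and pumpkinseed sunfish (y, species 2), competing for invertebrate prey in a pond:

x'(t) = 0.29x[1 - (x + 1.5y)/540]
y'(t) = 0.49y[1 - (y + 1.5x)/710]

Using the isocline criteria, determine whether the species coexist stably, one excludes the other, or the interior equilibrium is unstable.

unstable coexistence (outcome depends on initial conditions)

Compare the nullcline intercepts: K1/α12 = 540/1.5 = 360 < K2 = 710; K2/α21 = 710/1.5 = 473 < K1 = 540.
Since both are reversed, neither can invade when rare; the interior point is a saddle.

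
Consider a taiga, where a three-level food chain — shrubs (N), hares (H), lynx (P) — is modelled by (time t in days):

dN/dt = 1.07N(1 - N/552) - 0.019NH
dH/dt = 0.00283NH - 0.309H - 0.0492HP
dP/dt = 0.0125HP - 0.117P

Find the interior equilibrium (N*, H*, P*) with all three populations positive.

From dP/dt = 0: 0.0125H* = 0.117, so H* = 9.36.
From dN/dt = 0: 1.07(1 - N*/552) = 0.019·9.36, giving N* = 552·(1 - 0.166) = 460.
From dH/dt = 0: 0.00283·460 - 0.309 = 0.0492P*, so P* = 0.994/0.0492 = 20.2.

N* ≈ 460, H* ≈ 9.36, P* ≈ 20.2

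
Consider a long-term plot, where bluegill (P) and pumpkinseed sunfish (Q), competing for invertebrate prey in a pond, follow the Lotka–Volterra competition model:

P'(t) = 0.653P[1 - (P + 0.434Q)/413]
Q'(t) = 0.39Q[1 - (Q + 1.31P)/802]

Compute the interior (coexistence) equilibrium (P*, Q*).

Setting both brackets to zero gives the nullclines P + 0.434Q = 413 and 1.31P + Q = 802.
Substituting Q = 802 - 1.31P into the first: P(1 - 0.434·1.31) = 413 - 0.434·802.
So P* = 64.9/0.431 = 150, and then Q* = 802 - 1.31·150 = 605.

P* ≈ 150, Q* ≈ 605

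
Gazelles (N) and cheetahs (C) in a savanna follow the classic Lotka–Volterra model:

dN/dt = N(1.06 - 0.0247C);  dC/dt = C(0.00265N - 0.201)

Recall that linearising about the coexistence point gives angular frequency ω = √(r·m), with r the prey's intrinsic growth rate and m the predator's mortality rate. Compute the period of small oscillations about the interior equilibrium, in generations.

Here r = 1.06 and m = 0.201, so r·m = 0.213.
ω = √0.213 = 0.462 per generation, hence T = 2π/ω ≈ 13.6 generations.

T ≈ 13.6 generations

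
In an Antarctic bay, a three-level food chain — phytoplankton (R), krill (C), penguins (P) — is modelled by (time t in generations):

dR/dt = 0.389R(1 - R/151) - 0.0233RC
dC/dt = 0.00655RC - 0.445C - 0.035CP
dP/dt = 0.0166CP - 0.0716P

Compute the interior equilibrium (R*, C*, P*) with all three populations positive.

R* ≈ 112, C* ≈ 4.31, P* ≈ 8.24

From dP/dt = 0: 0.0166C* = 0.0716, so C* = 4.31.
From dR/dt = 0: 0.389(1 - R*/151) = 0.0233·4.31, giving R* = 151·(1 - 0.258) = 112.
From dC/dt = 0: 0.00655·112 - 0.445 = 0.035P*, so P* = 0.289/0.035 = 8.24.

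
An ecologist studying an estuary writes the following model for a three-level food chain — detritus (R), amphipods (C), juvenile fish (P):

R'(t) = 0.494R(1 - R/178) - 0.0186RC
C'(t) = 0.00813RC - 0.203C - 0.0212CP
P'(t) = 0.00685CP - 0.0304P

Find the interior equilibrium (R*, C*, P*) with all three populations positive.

R* ≈ 148, C* ≈ 4.44, P* ≈ 47.3

From dP/dt = 0: 0.00685C* = 0.0304, so C* = 4.44.
From dR/dt = 0: 0.494(1 - R*/178) = 0.0186·4.44, giving R* = 178·(1 - 0.167) = 148.
From dC/dt = 0: 0.00813·148 - 0.203 = 0.0212P*, so P* = 1/0.0212 = 47.3.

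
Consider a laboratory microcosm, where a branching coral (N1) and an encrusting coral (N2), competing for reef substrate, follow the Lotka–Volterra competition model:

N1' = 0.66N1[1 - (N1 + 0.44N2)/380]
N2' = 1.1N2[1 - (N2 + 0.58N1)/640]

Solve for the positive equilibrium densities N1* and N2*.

Setting both brackets to zero gives the nullclines N1 + 0.44N2 = 380 and 0.58N1 + N2 = 640.
Substituting N2 = 640 - 0.58N1 into the first: N1(1 - 0.44·0.58) = 380 - 0.44·640.
So N1* = 98.4/0.745 = 132, and then N2* = 640 - 0.58·132 = 563.

N1* ≈ 132, N2* ≈ 563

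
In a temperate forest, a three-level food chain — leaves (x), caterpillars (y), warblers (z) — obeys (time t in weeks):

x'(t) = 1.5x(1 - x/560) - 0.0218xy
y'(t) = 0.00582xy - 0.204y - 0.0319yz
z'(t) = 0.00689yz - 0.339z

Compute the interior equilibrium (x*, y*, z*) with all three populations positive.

From dz/dt = 0: 0.00689y* = 0.339, so y* = 49.2.
From dx/dt = 0: 1.5(1 - x*/560) = 0.0218·49.2, giving x* = 560·(1 - 0.715) = 160.
From dy/dt = 0: 0.00582·160 - 0.204 = 0.0319z*, so z* = 0.725/0.0319 = 22.7.

x* ≈ 160, y* ≈ 49.2, z* ≈ 22.7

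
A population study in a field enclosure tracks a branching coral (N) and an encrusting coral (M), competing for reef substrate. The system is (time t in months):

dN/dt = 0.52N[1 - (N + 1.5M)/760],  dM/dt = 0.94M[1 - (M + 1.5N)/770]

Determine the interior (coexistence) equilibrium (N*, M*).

Setting both brackets to zero gives the nullclines N + 1.5M = 760 and 1.5N + M = 770.
Substituting M = 770 - 1.5N into the first: N(1 - 1.5·1.5) = 760 - 1.5·770.
So N* = -395/-1.25 = 316, and then M* = 770 - 1.5·316 = 296.

N* ≈ 316, M* ≈ 296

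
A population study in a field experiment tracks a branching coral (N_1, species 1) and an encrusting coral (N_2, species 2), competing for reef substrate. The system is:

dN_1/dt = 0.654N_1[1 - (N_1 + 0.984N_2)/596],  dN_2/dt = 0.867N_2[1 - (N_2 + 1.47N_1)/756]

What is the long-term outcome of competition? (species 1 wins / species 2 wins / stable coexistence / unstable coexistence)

Compare the nullcline intercepts: K1/α12 = 596/0.984 = 606 < K2 = 756; K2/α21 = 756/1.47 = 514 < K1 = 596.
Since both are reversed, neither can invade when rare; the interior point is a saddle.

unstable coexistence (outcome depends on initial conditions)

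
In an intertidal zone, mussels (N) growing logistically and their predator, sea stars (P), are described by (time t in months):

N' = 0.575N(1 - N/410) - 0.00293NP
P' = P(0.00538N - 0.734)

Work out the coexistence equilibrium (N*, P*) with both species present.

From dP/dt = 0 with P > 0: 0.00538N* = 0.734, so N* = 136.
Substitute into dN/dt = 0: 0.575(1 - 136/410) = 0.00293P*.
The bracket is 0.667, giving P* = 0.384/0.00293 = 131.

N* ≈ 136, P* ≈ 131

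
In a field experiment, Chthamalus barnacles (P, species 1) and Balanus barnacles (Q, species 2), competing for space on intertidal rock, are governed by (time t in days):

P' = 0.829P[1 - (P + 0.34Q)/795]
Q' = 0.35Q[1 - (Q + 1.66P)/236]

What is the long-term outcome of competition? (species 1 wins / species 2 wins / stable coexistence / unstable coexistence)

species 1 excludes species 2

Compare the nullcline intercepts: K1/α12 = 795/0.34 = 2340 > K2 = 236; K2/α21 = 236/1.66 = 142 < K1 = 795.
Since the inequalities point opposite ways, species 1 can invade but species 2 cannot.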